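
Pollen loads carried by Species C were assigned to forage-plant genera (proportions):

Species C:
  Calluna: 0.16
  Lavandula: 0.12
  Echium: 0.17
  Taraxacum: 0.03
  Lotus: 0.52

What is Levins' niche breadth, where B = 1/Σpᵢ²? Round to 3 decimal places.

Σpᵢ² = 0.16² + 0.12² + 0.17² + 0.03² + 0.52² = 0.0256 + 0.0144 + 0.0289 + 0.0009 + 0.2704 = 0.3402
B = 1 / 0.3402 = 2.93945

2.939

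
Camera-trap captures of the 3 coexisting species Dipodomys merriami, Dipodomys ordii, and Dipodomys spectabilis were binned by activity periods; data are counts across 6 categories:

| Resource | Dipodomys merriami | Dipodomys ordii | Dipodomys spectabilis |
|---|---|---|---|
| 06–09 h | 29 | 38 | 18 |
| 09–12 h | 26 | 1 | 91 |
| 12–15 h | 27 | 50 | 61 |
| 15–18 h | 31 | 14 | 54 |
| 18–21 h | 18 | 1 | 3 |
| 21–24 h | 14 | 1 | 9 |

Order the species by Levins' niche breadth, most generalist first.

Proportions for Dipodomys merriami (n=145): 29/145=0.2000, 26/145=0.1793, 27/145=0.1862, 31/145=0.2138, 18/145=0.1241, 14/145=0.0966
Proportions for Dipodomys ordii (n=105): 38/105=0.3619, 1/105=0.0095, 50/105=0.4762, 14/105=0.1333, 1/105=0.0095, 1/105=0.0095
Proportions for Dipodomys spectabilis (n=236): 18/236=0.0763, 91/236=0.3856, 61/236=0.2585, 54/236=0.2288, 3/236=0.0127, 9/236=0.0381
Σp_merrᵢ² = 0.2000² + 0.1793² + 0.1862² + 0.2138² + 0.1241² + 0.0966² = 0.040000 + 0.032148 + 0.034670 + 0.045710 + 0.015401 + 0.009332 = 0.177261
B_merr = 1 / 0.177261 = 5.6414
Σp_ordiᵢ² = 0.3619² + 0.0095² + 0.4762² + 0.1333² + 0.0095² + 0.0095² = 0.130972 + 0.000090 + 0.226766 + 0.017769 + 0.000090 + 0.000090 = 0.375777
B_ordi = 1 / 0.375777 = 2.6612
Σp_specᵢ² = 0.0763² + 0.3856² + 0.2585² + 0.2288² + 0.0127² + 0.0381² = 0.005822 + 0.148687 + 0.066822 + 0.052349 + 0.000161 + 0.001452 = 0.275293
B_spec = 1 / 0.275293 = 3.6325
Ranking by B (broadest → narrowest): Dipodomys merriami (5.64) > Dipodomys spectabilis (3.63) > Dipodomys ordii (2.66)

Dipodomys merriami > Dipodomys spectabilis > Dipodomys ordii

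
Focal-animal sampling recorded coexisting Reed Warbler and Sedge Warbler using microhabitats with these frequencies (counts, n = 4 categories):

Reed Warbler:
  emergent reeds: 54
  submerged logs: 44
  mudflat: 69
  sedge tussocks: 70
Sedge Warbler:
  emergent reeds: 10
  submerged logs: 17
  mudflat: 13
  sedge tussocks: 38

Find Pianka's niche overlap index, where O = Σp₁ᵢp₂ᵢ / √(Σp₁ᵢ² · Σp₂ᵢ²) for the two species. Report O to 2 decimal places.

0.90

Proportions for Reed Warbler (n=237): 54/237=0.2278, 44/237=0.1857, 69/237=0.2911, 70/237=0.2954
Proportions for Sedge Warbler (n=78): 10/78=0.1282, 17/78=0.2179, 13/78=0.1667, 38/78=0.4872
Σ p₁ᵢp₂ᵢ = 0.029204 + 0.040464 + 0.048526 + 0.143919 = 0.262113
Σp_1ᵢ² = 0.2278² + 0.1857² + 0.2911² + 0.2954² = 0.051893 + 0.034484 + 0.084739 + 0.087261 = 0.258377
Σp_2ᵢ² = 0.1282² + 0.2179² + 0.1667² + 0.4872² = 0.016435 + 0.047480 + 0.027789 + 0.237364 = 0.329068
O = 0.262113 / √(0.258377 × 0.329068) = 0.262113 / 0.2915881 = 0.8989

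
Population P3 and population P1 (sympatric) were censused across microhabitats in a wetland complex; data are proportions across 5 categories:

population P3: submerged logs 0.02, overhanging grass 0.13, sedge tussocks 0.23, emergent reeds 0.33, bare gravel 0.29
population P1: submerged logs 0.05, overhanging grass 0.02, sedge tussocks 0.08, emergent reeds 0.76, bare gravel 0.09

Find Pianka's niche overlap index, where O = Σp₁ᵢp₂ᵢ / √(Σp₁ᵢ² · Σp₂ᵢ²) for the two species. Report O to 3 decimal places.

0.755

Σ p₁ᵢp₂ᵢ = 0.0010 + 0.0026 + 0.0184 + 0.2508 + 0.0261 = 0.2989
Σp_1ᵢ² = 0.02² + 0.13² + 0.23² + 0.33² + 0.29² = 0.0004 + 0.0169 + 0.0529 + 0.1089 + 0.0841 = 0.2632
Σp_2ᵢ² = 0.05² + 0.02² + 0.08² + 0.76² + 0.09² = 0.0025 + 0.0004 + 0.0064 + 0.5776 + 0.0081 = 0.5950
O = 0.2989 / √(0.2632 × 0.5950) = 0.2989 / 0.395732 = 0.75531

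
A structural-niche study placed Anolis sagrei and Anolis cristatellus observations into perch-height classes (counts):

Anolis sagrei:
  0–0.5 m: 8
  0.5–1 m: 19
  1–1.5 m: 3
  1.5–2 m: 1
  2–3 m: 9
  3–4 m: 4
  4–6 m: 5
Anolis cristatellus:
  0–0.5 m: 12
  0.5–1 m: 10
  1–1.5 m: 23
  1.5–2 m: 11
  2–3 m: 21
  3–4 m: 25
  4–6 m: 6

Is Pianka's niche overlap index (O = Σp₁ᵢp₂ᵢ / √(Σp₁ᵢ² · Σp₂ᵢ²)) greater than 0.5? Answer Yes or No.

Yes

Proportions for Anolis sagrei (n=49): 8/49=0.1633, 19/49=0.3878, 3/49=0.0612, 1/49=0.0204, 9/49=0.1837, 4/49=0.0816, 5/49=0.1020
Proportions for Anolis cristatellus (n=108): 12/108=0.1111, 10/108=0.0926, 23/108=0.2130, 11/108=0.1019, 21/108=0.1944, 25/108=0.2315, 6/108=0.0556
Σ p₁ᵢp₂ᵢ = 0.018143 + 0.035910 + 0.013036 + 0.002079 + 0.035711 + 0.018890 + 0.005671 = 0.129440
Σp_1ᵢ² = 0.1633² + 0.3878² + 0.0612² + 0.0204² + 0.1837² + 0.0816² + 0.1020² = 0.026667 + 0.150389 + 0.003745 + 0.000416 + 0.033746 + 0.006659 + 0.010404 = 0.232026
Σp_2ᵢ² = 0.1111² + 0.0926² + 0.2130² + 0.1019² + 0.1944² + 0.2315² + 0.0556² = 0.012343 + 0.008575 + 0.045369 + 0.010384 + 0.037791 + 0.053592 + 0.003091 = 0.171145
O = 0.129440 / √(0.232026 × 0.171145) = 0.129440 / 0.1992739 = 0.6496
O = 0.6496 > 0.5 → Yes.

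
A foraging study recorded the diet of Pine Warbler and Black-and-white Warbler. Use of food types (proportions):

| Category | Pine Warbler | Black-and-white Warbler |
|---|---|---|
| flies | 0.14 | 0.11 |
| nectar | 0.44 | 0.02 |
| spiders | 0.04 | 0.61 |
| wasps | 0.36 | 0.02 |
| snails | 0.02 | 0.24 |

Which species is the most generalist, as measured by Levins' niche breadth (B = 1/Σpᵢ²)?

Σp_Pineᵢ² = 0.14² + 0.44² + 0.04² + 0.36² + 0.02² = 0.0196 + 0.1936 + 0.0016 + 0.1296 + 0.0004 = 0.3448
B_Pine = 1 / 0.3448 = 2.9002
Σp_Blacᵢ² = 0.11² + 0.02² + 0.61² + 0.02² + 0.24² = 0.0121 + 0.0004 + 0.3721 + 0.0004 + 0.0576 = 0.4426
B_Blac = 1 / 0.4426 = 2.2594
Highest B → broadest niche (most generalist): Pine Warbler (B = 2.90).

Pine Warbler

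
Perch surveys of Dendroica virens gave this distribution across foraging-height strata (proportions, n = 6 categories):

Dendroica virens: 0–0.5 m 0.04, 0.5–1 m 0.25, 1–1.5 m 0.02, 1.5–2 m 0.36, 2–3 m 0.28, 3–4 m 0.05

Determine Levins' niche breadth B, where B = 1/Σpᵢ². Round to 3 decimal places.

Σpᵢ² = 0.04² + 0.25² + 0.02² + 0.36² + 0.28² + 0.05² = 0.0016 + 0.0625 + 0.0004 + 0.1296 + 0.0784 + 0.0025 = 0.2750
B = 1 / 0.2750 = 3.63636

3.636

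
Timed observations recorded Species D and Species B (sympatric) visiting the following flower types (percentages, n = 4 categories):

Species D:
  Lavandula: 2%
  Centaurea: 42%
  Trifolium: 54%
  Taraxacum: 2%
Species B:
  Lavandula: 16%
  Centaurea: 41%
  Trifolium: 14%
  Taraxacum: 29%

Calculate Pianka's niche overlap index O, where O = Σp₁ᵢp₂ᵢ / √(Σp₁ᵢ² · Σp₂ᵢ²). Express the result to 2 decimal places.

Convert percentages to proportions (divide by 100).
Σ p₁ᵢp₂ᵢ = 0.0032 + 0.1722 + 0.0756 + 0.0058 = 0.2568
Σp_1ᵢ² = 0.02² + 0.42² + 0.54² + 0.02² = 0.0004 + 0.1764 + 0.2916 + 0.0004 = 0.4688
Σp_2ᵢ² = 0.16² + 0.41² + 0.14² + 0.29² = 0.0256 + 0.1681 + 0.0196 + 0.0841 = 0.2974
O = 0.2568 / √(0.4688 × 0.2974) = 0.2568 / 0.37339 = 0.6878

0.69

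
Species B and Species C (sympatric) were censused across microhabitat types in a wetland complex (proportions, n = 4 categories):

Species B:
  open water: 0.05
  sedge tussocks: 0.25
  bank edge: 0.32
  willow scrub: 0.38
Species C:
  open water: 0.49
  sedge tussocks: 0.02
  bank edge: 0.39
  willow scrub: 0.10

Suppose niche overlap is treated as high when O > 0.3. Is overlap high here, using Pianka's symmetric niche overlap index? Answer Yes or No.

Σ p₁ᵢp₂ᵢ = 0.0245 + 0.0050 + 0.1248 + 0.0380 = 0.1923
Σp_1ᵢ² = 0.05² + 0.25² + 0.32² + 0.38² = 0.0025 + 0.0625 + 0.1024 + 0.1444 = 0.3118
Σp_2ᵢ² = 0.49² + 0.02² + 0.39² + 0.10² = 0.2401 + 0.0004 + 0.1521 + 0.0100 = 0.4026
O = 0.1923 / √(0.3118 × 0.4026) = 0.1923 / 0.35430 = 0.5428
O = 0.5428 > 0.3 → Yes.

Yes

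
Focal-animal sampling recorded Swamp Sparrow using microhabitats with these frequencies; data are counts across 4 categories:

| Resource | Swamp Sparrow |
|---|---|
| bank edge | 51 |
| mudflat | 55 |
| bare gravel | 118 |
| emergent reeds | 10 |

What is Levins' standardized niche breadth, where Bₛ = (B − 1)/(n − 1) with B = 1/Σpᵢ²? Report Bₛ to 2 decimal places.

0.60

Proportions for Swamp Sparrow (n=234): 51/234=0.2179, 55/234=0.2350, 118/234=0.5043, 10/234=0.0427
Σpᵢ² = 0.2179² + 0.2350² + 0.5043² + 0.0427² = 0.047480 + 0.055225 + 0.254318 + 0.001823 = 0.358846
B = 1 / 0.358846 = 2.7867
Bₛ = (B − 1)/(n − 1) = (2.7867 − 1)/(4 − 1) = 1.7867/3 = 0.5956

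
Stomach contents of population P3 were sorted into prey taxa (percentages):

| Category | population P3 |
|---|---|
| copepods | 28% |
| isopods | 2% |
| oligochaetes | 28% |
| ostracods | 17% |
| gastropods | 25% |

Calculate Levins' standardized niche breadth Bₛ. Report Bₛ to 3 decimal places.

Convert percentages to proportions (divide by 100).
Σpᵢ² = 0.28² + 0.02² + 0.28² + 0.17² + 0.25² = 0.0784 + 0.0004 + 0.0784 + 0.0289 + 0.0625 = 0.2486
B = 1 / 0.2486 = 4.02253
Bₛ = (B − 1)/(n − 1) = (4.02253 − 1)/(5 − 1) = 3.02253/4 = 0.75563

0.756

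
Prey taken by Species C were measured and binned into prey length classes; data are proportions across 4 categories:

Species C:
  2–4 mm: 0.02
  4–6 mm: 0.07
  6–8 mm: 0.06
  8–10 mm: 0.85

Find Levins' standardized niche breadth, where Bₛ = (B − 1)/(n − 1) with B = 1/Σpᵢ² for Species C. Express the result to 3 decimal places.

Σpᵢ² = 0.02² + 0.07² + 0.06² + 0.85² = 0.0004 + 0.0049 + 0.0036 + 0.7225 = 0.7314
B = 1 / 0.7314 = 1.36724
Bₛ = (B − 1)/(n − 1) = (1.36724 − 1)/(4 − 1) = 0.36724/3 = 0.12241

0.122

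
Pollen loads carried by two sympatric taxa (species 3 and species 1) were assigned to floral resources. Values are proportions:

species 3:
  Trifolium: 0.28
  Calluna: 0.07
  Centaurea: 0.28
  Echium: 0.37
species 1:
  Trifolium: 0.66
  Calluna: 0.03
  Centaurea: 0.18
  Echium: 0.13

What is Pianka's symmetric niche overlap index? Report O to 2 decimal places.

0.75

Σ p₁ᵢp₂ᵢ = 0.1848 + 0.0021 + 0.0504 + 0.0481 = 0.2854
Σp_1ᵢ² = 0.28² + 0.07² + 0.28² + 0.37² = 0.0784 + 0.0049 + 0.0784 + 0.1369 = 0.2986
Σp_2ᵢ² = 0.66² + 0.03² + 0.18² + 0.13² = 0.4356 + 0.0009 + 0.0324 + 0.0169 = 0.4858
O = 0.2854 / √(0.2986 × 0.4858) = 0.2854 / 0.38087 = 0.7493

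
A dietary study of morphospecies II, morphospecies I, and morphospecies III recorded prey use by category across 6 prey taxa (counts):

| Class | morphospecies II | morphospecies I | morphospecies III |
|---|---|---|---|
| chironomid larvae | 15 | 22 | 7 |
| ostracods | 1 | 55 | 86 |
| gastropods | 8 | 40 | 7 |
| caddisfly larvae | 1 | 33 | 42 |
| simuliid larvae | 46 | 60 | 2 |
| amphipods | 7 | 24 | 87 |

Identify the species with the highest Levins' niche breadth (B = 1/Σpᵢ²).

morphospecies I

Proportions for morphospecies II (n=78): 15/78=0.1923, 1/78=0.0128, 8/78=0.1026, 1/78=0.0128, 46/78=0.5897, 7/78=0.0897
Proportions for morphospecies I (n=234): 22/234=0.0940, 55/234=0.2350, 40/234=0.1709, 33/234=0.1410, 60/234=0.2564, 24/234=0.1026
Proportions for morphospecies III (n=231): 7/231=0.0303, 86/231=0.3723, 7/231=0.0303, 42/231=0.1818, 2/231=0.0087, 87/231=0.3766
Σp_IIᵢ² = 0.1923² + 0.0128² + 0.1026² + 0.0128² + 0.5897² + 0.0897² = 0.036979 + 0.000164 + 0.010527 + 0.000164 + 0.347746 + 0.008046 = 0.403626
B_II = 1 / 0.403626 = 2.4775
Σp_Iᵢ² = 0.0940² + 0.2350² + 0.1709² + 0.1410² + 0.2564² + 0.1026² = 0.008836 + 0.055225 + 0.029207 + 0.019881 + 0.065741 + 0.010527 = 0.189417
B_I = 1 / 0.189417 = 5.2794
Σp_IIIᵢ² = 0.0303² + 0.3723² + 0.0303² + 0.1818² + 0.0087² + 0.3766² = 0.000918 + 0.138607 + 0.000918 + 0.033051 + 0.000076 + 0.141828 = 0.315398
B_III = 1 / 0.315398 = 3.1706
Highest B → broadest niche (most generalist): morphospecies I (B = 5.28).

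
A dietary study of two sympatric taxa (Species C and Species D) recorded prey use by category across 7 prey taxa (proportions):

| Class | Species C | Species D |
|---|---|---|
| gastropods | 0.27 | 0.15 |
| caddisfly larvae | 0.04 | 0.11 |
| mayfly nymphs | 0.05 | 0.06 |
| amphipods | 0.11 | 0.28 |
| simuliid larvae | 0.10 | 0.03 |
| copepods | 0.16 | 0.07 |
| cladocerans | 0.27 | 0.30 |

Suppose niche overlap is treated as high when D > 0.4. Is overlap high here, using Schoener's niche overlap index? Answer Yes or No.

Σ|p₁ᵢ − p₂ᵢ| = 0.12 + 0.07 + 0.01 + 0.17 + 0.07 + 0.09 + 0.03 = 0.56
D = 1 − ½ × 0.56 = 1 − 0.280 = 0.7200
D = 0.7200 > 0.4 → Yes.

Yes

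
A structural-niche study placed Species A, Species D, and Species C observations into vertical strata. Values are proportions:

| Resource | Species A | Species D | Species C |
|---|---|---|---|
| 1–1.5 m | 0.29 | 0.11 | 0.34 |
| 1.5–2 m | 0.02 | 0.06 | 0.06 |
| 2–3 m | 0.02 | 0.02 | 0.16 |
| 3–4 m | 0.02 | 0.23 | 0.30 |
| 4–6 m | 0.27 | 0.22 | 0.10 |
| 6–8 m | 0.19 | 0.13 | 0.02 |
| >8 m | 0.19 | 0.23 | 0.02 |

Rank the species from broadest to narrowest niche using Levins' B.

Σp_Aᵢ² = 0.29² + 0.02² + 0.02² + 0.02² + 0.27² + 0.19² + 0.19² = 0.0841 + 0.0004 + 0.0004 + 0.0004 + 0.0729 + 0.0361 + 0.0361 = 0.2304
B_A = 1 / 0.2304 = 4.3403
Σp_Dᵢ² = 0.11² + 0.06² + 0.02² + 0.23² + 0.22² + 0.13² + 0.23² = 0.0121 + 0.0036 + 0.0004 + 0.0529 + 0.0484 + 0.0169 + 0.0529 = 0.1872
B_D = 1 / 0.1872 = 5.3419
Σp_Cᵢ² = 0.34² + 0.06² + 0.16² + 0.30² + 0.10² + 0.02² + 0.02² = 0.1156 + 0.0036 + 0.0256 + 0.0900 + 0.0100 + 0.0004 + 0.0004 = 0.2456
B_C = 1 / 0.2456 = 4.0717
Ranking by B (broadest → narrowest): Species D (5.34) > Species A (4.34) > Species C (4.07)

Species D > Species A > Species C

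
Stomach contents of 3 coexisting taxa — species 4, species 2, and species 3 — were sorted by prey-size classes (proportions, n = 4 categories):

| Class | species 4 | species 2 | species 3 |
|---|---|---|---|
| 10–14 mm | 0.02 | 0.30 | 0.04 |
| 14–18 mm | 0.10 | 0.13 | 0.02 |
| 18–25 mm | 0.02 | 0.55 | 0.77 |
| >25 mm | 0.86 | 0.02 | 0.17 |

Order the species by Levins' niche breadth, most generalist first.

species 2 > species 3 > species 4

Σp_4ᵢ² = 0.02² + 0.10² + 0.02² + 0.86² = 0.0004 + 0.0100 + 0.0004 + 0.7396 = 0.7504
B_4 = 1 / 0.7504 = 1.3326
Σp_2ᵢ² = 0.30² + 0.13² + 0.55² + 0.02² = 0.0900 + 0.0169 + 0.3025 + 0.0004 = 0.4098
B_2 = 1 / 0.4098 = 2.4402
Σp_3ᵢ² = 0.04² + 0.02² + 0.77² + 0.17² = 0.0016 + 0.0004 + 0.5929 + 0.0289 = 0.6238
B_3 = 1 / 0.6238 = 1.6031
Ranking by B (broadest → narrowest): species 2 (2.44) > species 3 (1.60) > species 4 (1.33)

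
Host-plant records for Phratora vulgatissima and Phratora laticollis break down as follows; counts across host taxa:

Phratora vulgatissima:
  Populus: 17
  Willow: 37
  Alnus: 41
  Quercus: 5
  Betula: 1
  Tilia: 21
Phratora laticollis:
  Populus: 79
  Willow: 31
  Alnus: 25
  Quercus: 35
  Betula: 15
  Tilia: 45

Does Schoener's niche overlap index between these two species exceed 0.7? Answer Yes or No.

No

Proportions for Phratora vulgatissima (n=122): 17/122=0.1393, 37/122=0.3033, 41/122=0.3361, 5/122=0.0410, 1/122=0.0082, 21/122=0.1721
Proportions for Phratora laticollis (n=230): 79/230=0.3435, 31/230=0.1348, 25/230=0.1087, 35/230=0.1522, 15/230=0.0652, 45/230=0.1957
Σ|p₁ᵢ − p₂ᵢ| = 0.2042 + 0.1685 + 0.2274 + 0.1112 + 0.0570 + 0.0236 = 0.7919
D = 1 − ½ × 0.7919 = 1 − 0.39595 = 0.60405
D = 0.60405 < 0.7 → No.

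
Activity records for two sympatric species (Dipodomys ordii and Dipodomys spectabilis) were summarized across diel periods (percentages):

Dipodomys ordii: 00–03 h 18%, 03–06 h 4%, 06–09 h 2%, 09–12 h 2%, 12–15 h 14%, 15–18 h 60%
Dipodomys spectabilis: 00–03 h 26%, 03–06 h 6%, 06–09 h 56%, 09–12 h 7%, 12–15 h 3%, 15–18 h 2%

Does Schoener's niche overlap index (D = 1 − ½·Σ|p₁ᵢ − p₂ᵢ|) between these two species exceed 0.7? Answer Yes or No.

Convert percentages to proportions (divide by 100).
Σ|p₁ᵢ − p₂ᵢ| = 0.08 + 0.02 + 0.54 + 0.05 + 0.11 + 0.58 = 1.38
D = 1 − ½ × 1.38 = 1 − 0.690 = 0.3100
D = 0.3100 < 0.7 → No.

No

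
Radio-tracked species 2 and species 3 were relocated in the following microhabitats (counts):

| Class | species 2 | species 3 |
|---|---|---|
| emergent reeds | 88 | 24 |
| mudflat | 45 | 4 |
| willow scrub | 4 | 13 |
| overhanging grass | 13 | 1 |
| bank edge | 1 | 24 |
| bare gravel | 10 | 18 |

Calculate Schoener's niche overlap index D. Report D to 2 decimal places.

Proportions for species 2 (n=161): 88/161=0.5466, 45/161=0.2795, 4/161=0.0248, 13/161=0.0807, 1/161=0.0062, 10/161=0.0621
Proportions for species 3 (n=84): 24/84=0.2857, 4/84=0.0476, 13/84=0.1548, 1/84=0.0119, 24/84=0.2857, 18/84=0.2143
Σ|p₁ᵢ − p₂ᵢ| = 0.2609 + 0.2319 + 0.1300 + 0.0688 + 0.2795 + 0.1522 = 1.1233
D = 1 − ½ × 1.1233 = 1 − 0.56165 = 0.43835

0.44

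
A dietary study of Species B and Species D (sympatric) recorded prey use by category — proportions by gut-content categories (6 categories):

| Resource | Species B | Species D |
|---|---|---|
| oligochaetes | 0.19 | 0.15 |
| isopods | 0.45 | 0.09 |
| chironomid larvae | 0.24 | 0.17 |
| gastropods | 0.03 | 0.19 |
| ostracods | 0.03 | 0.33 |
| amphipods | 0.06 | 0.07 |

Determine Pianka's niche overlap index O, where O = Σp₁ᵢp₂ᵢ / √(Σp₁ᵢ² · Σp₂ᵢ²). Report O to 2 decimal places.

Σ p₁ᵢp₂ᵢ = 0.0285 + 0.0405 + 0.0408 + 0.0057 + 0.0099 + 0.0042 = 0.1296
Σp_1ᵢ² = 0.19² + 0.45² + 0.24² + 0.03² + 0.03² + 0.06² = 0.0361 + 0.2025 + 0.0576 + 0.0009 + 0.0009 + 0.0036 = 0.3016
Σp_2ᵢ² = 0.15² + 0.09² + 0.17² + 0.19² + 0.33² + 0.07² = 0.0225 + 0.0081 + 0.0289 + 0.0361 + 0.1089 + 0.0049 = 0.2094
O = 0.1296 / √(0.3016 × 0.2094) = 0.1296 / 0.25131 = 0.5157

0.52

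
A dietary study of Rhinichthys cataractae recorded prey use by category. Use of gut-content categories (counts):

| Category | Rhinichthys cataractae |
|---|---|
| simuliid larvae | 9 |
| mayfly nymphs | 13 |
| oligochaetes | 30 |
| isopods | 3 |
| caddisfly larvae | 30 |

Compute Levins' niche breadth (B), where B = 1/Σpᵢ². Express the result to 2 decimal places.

3.51

Proportions for Rhinichthys cataractae (n=85): 9/85=0.1059, 13/85=0.1529, 30/85=0.3529, 3/85=0.0353, 30/85=0.3529
Σpᵢ² = 0.1059² + 0.1529² + 0.3529² + 0.0353² + 0.3529² = 0.011215 + 0.023378 + 0.124538 + 0.001246 + 0.124538 = 0.284915
B = 1 / 0.284915 = 3.5098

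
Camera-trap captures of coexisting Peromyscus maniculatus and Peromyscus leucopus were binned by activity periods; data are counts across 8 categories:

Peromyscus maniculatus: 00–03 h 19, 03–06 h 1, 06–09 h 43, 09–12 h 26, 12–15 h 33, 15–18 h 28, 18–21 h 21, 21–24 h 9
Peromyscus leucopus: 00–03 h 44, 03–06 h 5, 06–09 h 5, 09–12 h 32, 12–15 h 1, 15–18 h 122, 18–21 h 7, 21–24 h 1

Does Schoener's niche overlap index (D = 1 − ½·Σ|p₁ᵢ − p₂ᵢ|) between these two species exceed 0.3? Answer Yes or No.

Proportions for Peromyscus maniculatus (n=180): 19/180=0.1056, 1/180=0.0056, 43/180=0.2389, 26/180=0.1444, 33/180=0.1833, 28/180=0.1556, 21/180=0.1167, 9/180=0.0500
Proportions for Peromyscus leucopus (n=217): 44/217=0.2028, 5/217=0.0230, 5/217=0.0230, 32/217=0.1475, 1/217=0.0046, 122/217=0.5622, 7/217=0.0323, 1/217=0.0046
Σ|p₁ᵢ − p₂ᵢ| = 0.0972 + 0.0174 + 0.2159 + 0.0031 + 0.1787 + 0.4066 + 0.0844 + 0.0454 = 1.0487
D = 1 − ½ × 1.0487 = 1 − 0.52435 = 0.47565
D = 0.47565 > 0.3 → Yes.

Yes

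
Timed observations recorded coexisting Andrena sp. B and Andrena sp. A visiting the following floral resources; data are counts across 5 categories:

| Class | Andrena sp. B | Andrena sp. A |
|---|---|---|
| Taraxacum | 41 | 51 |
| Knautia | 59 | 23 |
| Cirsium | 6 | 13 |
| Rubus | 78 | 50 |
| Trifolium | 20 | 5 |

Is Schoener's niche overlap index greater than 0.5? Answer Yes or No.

Yes

Proportions for Andrena sp. B (n=204): 41/204=0.2010, 59/204=0.2892, 6/204=0.0294, 78/204=0.3824, 20/204=0.0980
Proportions for Andrena sp. A (n=142): 51/142=0.3592, 23/142=0.1620, 13/142=0.0915, 50/142=0.3521, 5/142=0.0352
Σ|p₁ᵢ − p₂ᵢ| = 0.1582 + 0.1272 + 0.0621 + 0.0303 + 0.0628 = 0.4406
D = 1 − ½ × 0.4406 = 1 − 0.22030 = 0.77970
D = 0.77970 > 0.5 → Yes.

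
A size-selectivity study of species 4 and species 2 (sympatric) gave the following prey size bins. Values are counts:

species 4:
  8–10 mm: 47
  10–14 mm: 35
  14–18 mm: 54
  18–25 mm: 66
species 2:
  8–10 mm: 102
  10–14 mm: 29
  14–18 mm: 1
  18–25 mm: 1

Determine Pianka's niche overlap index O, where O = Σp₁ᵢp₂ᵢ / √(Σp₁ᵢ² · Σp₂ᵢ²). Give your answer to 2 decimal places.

Proportions for species 4 (n=202): 47/202=0.2327, 35/202=0.1733, 54/202=0.2673, 66/202=0.3267
Proportions for species 2 (n=133): 102/133=0.7669, 29/133=0.2180, 1/133=0.0075, 1/133=0.0075
Σ p₁ᵢp₂ᵢ = 0.178458 + 0.037779 + 0.002005 + 0.002450 = 0.220692
Σp_1ᵢ² = 0.2327² + 0.1733² + 0.2673² + 0.3267² = 0.054149 + 0.030033 + 0.071449 + 0.106733 = 0.262364
Σp_2ᵢ² = 0.7669² + 0.2180² + 0.0075² + 0.0075² = 0.588136 + 0.047524 + 0.000056 + 0.000056 = 0.635772
O = 0.220692 / √(0.262364 × 0.635772) = 0.220692 / 0.4084161 = 0.5404

0.54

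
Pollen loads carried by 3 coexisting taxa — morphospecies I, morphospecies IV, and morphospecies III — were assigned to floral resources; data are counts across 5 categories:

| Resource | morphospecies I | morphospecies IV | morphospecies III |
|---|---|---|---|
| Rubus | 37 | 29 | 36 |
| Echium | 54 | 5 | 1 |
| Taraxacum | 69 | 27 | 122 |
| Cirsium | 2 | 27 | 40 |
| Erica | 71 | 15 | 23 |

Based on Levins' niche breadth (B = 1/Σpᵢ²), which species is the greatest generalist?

morphospecies IV

Proportions for morphospecies I (n=233): 37/233=0.1588, 54/233=0.2318, 69/233=0.2961, 2/233=0.0086, 71/233=0.3047
Proportions for morphospecies IV (n=103): 29/103=0.2816, 5/103=0.0485, 27/103=0.2621, 27/103=0.2621, 15/103=0.1456
Proportions for morphospecies III (n=222): 36/222=0.1622, 1/222=0.0045, 122/222=0.5495, 40/222=0.1802, 23/222=0.1036
Σp_Iᵢ² = 0.1588² + 0.2318² + 0.2961² + 0.0086² + 0.3047² = 0.025217 + 0.053731 + 0.087675 + 0.000074 + 0.092842 = 0.259539
B_I = 1 / 0.259539 = 3.8530
Σp_IVᵢ² = 0.2816² + 0.0485² + 0.2621² + 0.2621² + 0.1456² = 0.079299 + 0.002352 + 0.068696 + 0.068696 + 0.021199 = 0.240242
B_IV = 1 / 0.240242 = 4.1625
Σp_IIIᵢ² = 0.1622² + 0.0045² + 0.5495² + 0.1802² + 0.1036² = 0.026309 + 0.000020 + 0.301950 + 0.032472 + 0.010733 = 0.371484
B_III = 1 / 0.371484 = 2.6919
Highest B → broadest niche (most generalist): morphospecies IV (B = 4.16).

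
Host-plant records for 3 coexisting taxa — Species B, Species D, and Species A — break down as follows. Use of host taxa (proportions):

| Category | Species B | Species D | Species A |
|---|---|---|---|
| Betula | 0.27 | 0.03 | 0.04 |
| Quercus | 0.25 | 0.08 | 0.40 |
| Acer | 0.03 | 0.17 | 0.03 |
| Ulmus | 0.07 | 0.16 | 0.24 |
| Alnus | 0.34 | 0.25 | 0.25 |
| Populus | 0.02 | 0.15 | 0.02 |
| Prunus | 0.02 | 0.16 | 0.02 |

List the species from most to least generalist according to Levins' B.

Species D > Species B > Species A

Σp_Bᵢ² = 0.27² + 0.25² + 0.03² + 0.07² + 0.34² + 0.02² + 0.02² = 0.0729 + 0.0625 + 0.0009 + 0.0049 + 0.1156 + 0.0004 + 0.0004 = 0.2576
B_B = 1 / 0.2576 = 3.8820
Σp_Dᵢ² = 0.03² + 0.08² + 0.17² + 0.16² + 0.25² + 0.15² + 0.16² = 0.0009 + 0.0064 + 0.0289 + 0.0256 + 0.0625 + 0.0225 + 0.0256 = 0.1724
B_D = 1 / 0.1724 = 5.8005
Σp_Aᵢ² = 0.04² + 0.40² + 0.03² + 0.24² + 0.25² + 0.02² + 0.02² = 0.0016 + 0.1600 + 0.0009 + 0.0576 + 0.0625 + 0.0004 + 0.0004 = 0.2834
B_A = 1 / 0.2834 = 3.5286
Ranking by B (broadest → narrowest): Species D (5.80) > Species B (3.88) > Species A (3.53)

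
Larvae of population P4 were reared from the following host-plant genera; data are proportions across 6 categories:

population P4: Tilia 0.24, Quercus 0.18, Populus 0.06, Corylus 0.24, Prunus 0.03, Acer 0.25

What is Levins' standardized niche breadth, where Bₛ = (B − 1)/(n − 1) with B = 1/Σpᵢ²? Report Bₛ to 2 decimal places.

Σpᵢ² = 0.24² + 0.18² + 0.06² + 0.24² + 0.03² + 0.25² = 0.0576 + 0.0324 + 0.0036 + 0.0576 + 0.0009 + 0.0625 = 0.2146
B = 1 / 0.2146 = 4.6598
Bₛ = (B − 1)/(n − 1) = (4.6598 − 1)/(6 − 1) = 3.6598/5 = 0.7320

0.73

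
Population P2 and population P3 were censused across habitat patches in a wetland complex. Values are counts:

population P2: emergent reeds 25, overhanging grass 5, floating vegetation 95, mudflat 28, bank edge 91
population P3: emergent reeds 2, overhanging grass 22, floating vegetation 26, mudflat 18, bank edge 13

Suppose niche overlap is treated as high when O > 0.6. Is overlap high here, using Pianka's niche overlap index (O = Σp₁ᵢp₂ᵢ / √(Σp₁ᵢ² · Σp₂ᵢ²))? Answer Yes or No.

Proportions for population P2 (n=244): 25/244=0.1025, 5/244=0.0205, 95/244=0.3893, 28/244=0.1148, 91/244=0.3730
Proportions for population P3 (n=81): 2/81=0.0247, 22/81=0.2716, 26/81=0.3210, 18/81=0.2222, 13/81=0.1605
Σ p₁ᵢp₂ᵢ = 0.002532 + 0.005568 + 0.124965 + 0.025509 + 0.059867 = 0.218441
Σp_1ᵢ² = 0.1025² + 0.0205² + 0.3893² + 0.1148² + 0.3730² = 0.010506 + 0.000420 + 0.151554 + 0.013179 + 0.139129 = 0.314788
Σp_2ᵢ² = 0.0247² + 0.2716² + 0.3210² + 0.2222² + 0.1605² = 0.000610 + 0.073767 + 0.103041 + 0.049373 + 0.025760 = 0.252551
O = 0.218441 / √(0.314788 × 0.252551) = 0.218441 / 0.2819575 = 0.7747
O = 0.7747 > 0.6 → Yes.

Yes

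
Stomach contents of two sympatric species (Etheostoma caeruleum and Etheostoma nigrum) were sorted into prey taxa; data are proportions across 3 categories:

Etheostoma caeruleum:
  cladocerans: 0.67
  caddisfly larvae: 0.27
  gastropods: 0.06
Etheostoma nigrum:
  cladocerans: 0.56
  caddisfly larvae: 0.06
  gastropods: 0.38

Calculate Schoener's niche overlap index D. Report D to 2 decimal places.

Σ|p₁ᵢ − p₂ᵢ| = 0.11 + 0.21 + 0.32 = 0.64
D = 1 − ½ × 0.64 = 1 − 0.320 = 0.6800

0.68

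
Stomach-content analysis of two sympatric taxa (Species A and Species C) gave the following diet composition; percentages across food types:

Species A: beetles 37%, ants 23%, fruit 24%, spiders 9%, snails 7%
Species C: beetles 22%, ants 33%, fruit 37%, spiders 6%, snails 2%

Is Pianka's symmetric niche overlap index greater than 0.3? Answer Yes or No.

Yes

Convert percentages to proportions (divide by 100).
Σ p₁ᵢp₂ᵢ = 0.0814 + 0.0759 + 0.0888 + 0.0054 + 0.0014 = 0.2529
Σp_1ᵢ² = 0.37² + 0.23² + 0.24² + 0.09² + 0.07² = 0.1369 + 0.0529 + 0.0576 + 0.0081 + 0.0049 = 0.2604
Σp_2ᵢ² = 0.22² + 0.33² + 0.37² + 0.06² + 0.02² = 0.0484 + 0.1089 + 0.1369 + 0.0036 + 0.0004 = 0.2982
O = 0.2529 / √(0.2604 × 0.2982) = 0.2529 / 0.27866 = 0.9076
O = 0.9076 > 0.3 → Yes.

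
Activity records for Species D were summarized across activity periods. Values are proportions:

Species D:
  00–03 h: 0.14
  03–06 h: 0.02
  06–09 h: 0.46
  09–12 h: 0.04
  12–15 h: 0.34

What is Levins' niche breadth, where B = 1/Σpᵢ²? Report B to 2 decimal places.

Σpᵢ² = 0.14² + 0.02² + 0.46² + 0.04² + 0.34² = 0.0196 + 0.0004 + 0.2116 + 0.0016 + 0.1156 = 0.3488
B = 1 / 0.3488 = 2.8670

2.87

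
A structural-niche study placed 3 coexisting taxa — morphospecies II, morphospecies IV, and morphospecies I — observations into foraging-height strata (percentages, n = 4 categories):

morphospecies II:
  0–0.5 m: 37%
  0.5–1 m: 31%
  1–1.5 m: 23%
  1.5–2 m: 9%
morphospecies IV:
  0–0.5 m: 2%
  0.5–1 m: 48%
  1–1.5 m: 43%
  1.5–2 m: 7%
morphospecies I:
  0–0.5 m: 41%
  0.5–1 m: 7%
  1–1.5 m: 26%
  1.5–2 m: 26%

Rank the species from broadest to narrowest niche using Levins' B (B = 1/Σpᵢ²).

morphospecies II > morphospecies I > morphospecies IV

Convert percentages to proportions (divide by 100).
Σp_IIᵢ² = 0.37² + 0.31² + 0.23² + 0.09² = 0.1369 + 0.0961 + 0.0529 + 0.0081 = 0.2940
B_II = 1 / 0.2940 = 3.4014
Σp_IVᵢ² = 0.02² + 0.48² + 0.43² + 0.07² = 0.0004 + 0.2304 + 0.1849 + 0.0049 = 0.4206
B_IV = 1 / 0.4206 = 2.3776
Σp_Iᵢ² = 0.41² + 0.07² + 0.26² + 0.26² = 0.1681 + 0.0049 + 0.0676 + 0.0676 = 0.3082
B_I = 1 / 0.3082 = 3.2446
Ranking by B (broadest → narrowest): morphospecies II (3.40) > morphospecies I (3.24) > morphospecies IV (2.38)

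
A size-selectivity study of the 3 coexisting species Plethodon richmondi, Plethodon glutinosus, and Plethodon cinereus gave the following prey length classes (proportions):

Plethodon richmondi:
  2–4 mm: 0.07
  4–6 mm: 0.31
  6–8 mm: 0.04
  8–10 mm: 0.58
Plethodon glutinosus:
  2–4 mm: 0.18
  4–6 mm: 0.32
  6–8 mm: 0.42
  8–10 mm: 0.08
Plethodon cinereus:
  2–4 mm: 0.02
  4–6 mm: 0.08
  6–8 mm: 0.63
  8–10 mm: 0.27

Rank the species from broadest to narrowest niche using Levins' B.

Plethodon glutinosus > Plethodon richmondi > Plethodon cinereus

Σp_richᵢ² = 0.07² + 0.31² + 0.04² + 0.58² = 0.0049 + 0.0961 + 0.0016 + 0.3364 = 0.4390
B_rich = 1 / 0.4390 = 2.2779
Σp_glutᵢ² = 0.18² + 0.32² + 0.42² + 0.08² = 0.0324 + 0.1024 + 0.1764 + 0.0064 = 0.3176
B_glut = 1 / 0.3176 = 3.1486
Σp_cineᵢ² = 0.02² + 0.08² + 0.63² + 0.27² = 0.0004 + 0.0064 + 0.3969 + 0.0729 = 0.4766
B_cine = 1 / 0.4766 = 2.0982
Ranking by B (broadest → narrowest): Plethodon glutinosus (3.15) > Plethodon richmondi (2.28) > Plethodon cinereus (2.10)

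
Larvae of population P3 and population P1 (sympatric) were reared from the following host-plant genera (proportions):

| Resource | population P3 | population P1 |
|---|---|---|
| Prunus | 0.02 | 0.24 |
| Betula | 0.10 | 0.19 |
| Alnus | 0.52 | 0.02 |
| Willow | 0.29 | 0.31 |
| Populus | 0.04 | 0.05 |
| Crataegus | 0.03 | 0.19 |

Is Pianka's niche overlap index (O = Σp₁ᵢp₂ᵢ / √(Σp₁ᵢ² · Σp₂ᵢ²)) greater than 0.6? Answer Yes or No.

No

Σ p₁ᵢp₂ᵢ = 0.0048 + 0.0190 + 0.0104 + 0.0899 + 0.0020 + 0.0057 = 0.1318
Σp_1ᵢ² = 0.02² + 0.10² + 0.52² + 0.29² + 0.04² + 0.03² = 0.0004 + 0.0100 + 0.2704 + 0.0841 + 0.0016 + 0.0009 = 0.3674
Σp_2ᵢ² = 0.24² + 0.19² + 0.02² + 0.31² + 0.05² + 0.19² = 0.0576 + 0.0361 + 0.0004 + 0.0961 + 0.0025 + 0.0361 = 0.2288
O = 0.1318 / √(0.3674 × 0.2288) = 0.1318 / 0.28993 = 0.4546
O = 0.4546 < 0.6 → No.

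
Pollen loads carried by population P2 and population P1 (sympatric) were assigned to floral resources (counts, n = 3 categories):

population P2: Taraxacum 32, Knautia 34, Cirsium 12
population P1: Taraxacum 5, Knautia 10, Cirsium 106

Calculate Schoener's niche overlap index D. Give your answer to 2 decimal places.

0.28

Proportions for population P2 (n=78): 32/78=0.4103, 34/78=0.4359, 12/78=0.1538
Proportions for population P1 (n=121): 5/121=0.0413, 10/121=0.0826, 106/121=0.8760
Σ|p₁ᵢ − p₂ᵢ| = 0.3690 + 0.3533 + 0.7222 = 1.4445
D = 1 − ½ × 1.4445 = 1 − 0.72225 = 0.27775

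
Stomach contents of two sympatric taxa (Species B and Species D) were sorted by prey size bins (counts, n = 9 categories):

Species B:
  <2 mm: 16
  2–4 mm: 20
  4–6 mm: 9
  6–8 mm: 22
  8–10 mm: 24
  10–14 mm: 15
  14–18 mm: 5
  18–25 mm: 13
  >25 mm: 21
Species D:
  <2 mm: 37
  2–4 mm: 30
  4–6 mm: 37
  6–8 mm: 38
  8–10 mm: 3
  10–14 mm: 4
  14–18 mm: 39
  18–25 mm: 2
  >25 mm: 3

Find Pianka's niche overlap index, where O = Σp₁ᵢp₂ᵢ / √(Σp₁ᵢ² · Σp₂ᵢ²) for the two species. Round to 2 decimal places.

0.66

Proportions for Species B (n=145): 16/145=0.1103, 20/145=0.1379, 9/145=0.0621, 22/145=0.1517, 24/145=0.1655, 15/145=0.1034, 5/145=0.0345, 13/145=0.0897, 21/145=0.1448
Proportions for Species D (n=193): 37/193=0.1917, 30/193=0.1554, 37/193=0.1917, 38/193=0.1969, 3/193=0.0155, 4/193=0.0207, 39/193=0.2021, 2/193=0.0104, 3/193=0.0155
Σ p₁ᵢp₂ᵢ = 0.021145 + 0.021430 + 0.011905 + 0.029870 + 0.002565 + 0.002140 + 0.006972 + 0.000933 + 0.002244 = 0.099204
Σp_1ᵢ² = 0.1103² + 0.1379² + 0.0621² + 0.1517² + 0.1655² + 0.1034² + 0.0345² + 0.0897² + 0.1448² = 0.012166 + 0.019016 + 0.003856 + 0.023013 + 0.027390 + 0.010692 + 0.001190 + 0.008046 + 0.020967 = 0.126336
Σp_2ᵢ² = 0.1917² + 0.1554² + 0.1917² + 0.1969² + 0.0155² + 0.0207² + 0.2021² + 0.0104² + 0.0155² = 0.036749 + 0.024149 + 0.036749 + 0.038770 + 0.000240 + 0.000428 + 0.040844 + 0.000108 + 0.000240 = 0.178277
O = 0.099204 / √(0.126336 × 0.178277) = 0.099204 / 0.1500760 = 0.6610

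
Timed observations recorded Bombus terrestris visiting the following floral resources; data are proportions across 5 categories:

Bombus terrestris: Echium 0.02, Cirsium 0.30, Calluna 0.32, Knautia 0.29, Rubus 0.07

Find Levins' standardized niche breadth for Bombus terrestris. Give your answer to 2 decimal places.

0.64

Σpᵢ² = 0.02² + 0.30² + 0.32² + 0.29² + 0.07² = 0.0004 + 0.0900 + 0.1024 + 0.0841 + 0.0049 = 0.2818
B = 1 / 0.2818 = 3.5486
Bₛ = (B − 1)/(n − 1) = (3.5486 − 1)/(5 − 1) = 2.5486/4 = 0.6372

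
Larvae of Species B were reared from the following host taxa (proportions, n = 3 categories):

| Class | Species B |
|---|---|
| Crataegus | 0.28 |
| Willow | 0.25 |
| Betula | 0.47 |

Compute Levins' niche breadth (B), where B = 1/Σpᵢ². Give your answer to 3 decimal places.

Σpᵢ² = 0.28² + 0.25² + 0.47² = 0.0784 + 0.0625 + 0.2209 = 0.3618
B = 1 / 0.3618 = 2.76396

2.764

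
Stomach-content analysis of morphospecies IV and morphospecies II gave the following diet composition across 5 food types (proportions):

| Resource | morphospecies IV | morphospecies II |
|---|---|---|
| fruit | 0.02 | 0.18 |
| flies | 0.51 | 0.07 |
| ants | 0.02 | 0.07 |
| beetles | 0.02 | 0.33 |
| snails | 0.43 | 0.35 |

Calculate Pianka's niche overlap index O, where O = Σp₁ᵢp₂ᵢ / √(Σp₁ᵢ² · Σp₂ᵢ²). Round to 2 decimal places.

0.57

Σ p₁ᵢp₂ᵢ = 0.0036 + 0.0357 + 0.0014 + 0.0066 + 0.1505 = 0.1978
Σp_1ᵢ² = 0.02² + 0.51² + 0.02² + 0.02² + 0.43² = 0.0004 + 0.2601 + 0.0004 + 0.0004 + 0.1849 = 0.4462
Σp_2ᵢ² = 0.18² + 0.07² + 0.07² + 0.33² + 0.35² = 0.0324 + 0.0049 + 0.0049 + 0.1089 + 0.1225 = 0.2736
O = 0.1978 / √(0.4462 × 0.2736) = 0.1978 / 0.34940 = 0.5661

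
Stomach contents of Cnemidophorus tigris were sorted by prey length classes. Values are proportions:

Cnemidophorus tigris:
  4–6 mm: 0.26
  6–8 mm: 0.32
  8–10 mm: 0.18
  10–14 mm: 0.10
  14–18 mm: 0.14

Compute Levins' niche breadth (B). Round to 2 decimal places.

Σpᵢ² = 0.26² + 0.32² + 0.18² + 0.10² + 0.14² = 0.0676 + 0.1024 + 0.0324 + 0.0100 + 0.0196 = 0.2320
B = 1 / 0.2320 = 4.3103

4.31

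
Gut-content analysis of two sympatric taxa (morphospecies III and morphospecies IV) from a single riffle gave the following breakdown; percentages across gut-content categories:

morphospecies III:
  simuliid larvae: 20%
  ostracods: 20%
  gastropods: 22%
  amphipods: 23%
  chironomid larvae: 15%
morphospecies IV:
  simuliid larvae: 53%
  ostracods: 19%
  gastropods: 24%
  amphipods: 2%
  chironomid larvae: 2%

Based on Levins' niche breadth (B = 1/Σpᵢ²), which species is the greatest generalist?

morphospecies III

Convert percentages to proportions (divide by 100).
Σp_IIIᵢ² = 0.20² + 0.20² + 0.22² + 0.23² + 0.15² = 0.0400 + 0.0400 + 0.0484 + 0.0529 + 0.0225 = 0.2038
B_III = 1 / 0.2038 = 4.9068
Σp_IVᵢ² = 0.53² + 0.19² + 0.24² + 0.02² + 0.02² = 0.2809 + 0.0361 + 0.0576 + 0.0004 + 0.0004 = 0.3754
B_IV = 1 / 0.3754 = 2.6638
Highest B → broadest niche (most generalist): morphospecies III (B = 4.91).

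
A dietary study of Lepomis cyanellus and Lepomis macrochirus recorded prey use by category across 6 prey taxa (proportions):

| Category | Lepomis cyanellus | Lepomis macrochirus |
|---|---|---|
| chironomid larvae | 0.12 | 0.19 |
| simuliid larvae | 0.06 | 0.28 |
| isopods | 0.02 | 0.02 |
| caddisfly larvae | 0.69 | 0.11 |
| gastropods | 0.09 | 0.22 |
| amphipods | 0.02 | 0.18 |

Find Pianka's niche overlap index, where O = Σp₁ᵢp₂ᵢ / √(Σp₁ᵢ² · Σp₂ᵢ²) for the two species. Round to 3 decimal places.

Σ p₁ᵢp₂ᵢ = 0.0228 + 0.0168 + 0.0004 + 0.0759 + 0.0198 + 0.0036 = 0.1393
Σp_1ᵢ² = 0.12² + 0.06² + 0.02² + 0.69² + 0.09² + 0.02² = 0.0144 + 0.0036 + 0.0004 + 0.4761 + 0.0081 + 0.0004 = 0.5030
Σp_2ᵢ² = 0.19² + 0.28² + 0.02² + 0.11² + 0.22² + 0.18² = 0.0361 + 0.0784 + 0.0004 + 0.0121 + 0.0484 + 0.0324 = 0.2078
O = 0.1393 / √(0.5030 × 0.2078) = 0.1393 / 0.323301 = 0.43087

0.431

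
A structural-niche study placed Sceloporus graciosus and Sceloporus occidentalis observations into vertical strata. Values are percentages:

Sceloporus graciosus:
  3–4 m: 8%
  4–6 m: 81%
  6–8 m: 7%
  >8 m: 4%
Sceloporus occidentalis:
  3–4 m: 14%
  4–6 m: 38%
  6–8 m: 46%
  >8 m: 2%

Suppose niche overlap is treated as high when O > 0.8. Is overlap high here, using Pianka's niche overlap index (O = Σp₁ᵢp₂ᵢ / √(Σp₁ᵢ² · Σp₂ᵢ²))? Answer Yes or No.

No

Convert percentages to proportions (divide by 100).
Σ p₁ᵢp₂ᵢ = 0.0112 + 0.3078 + 0.0322 + 0.0008 = 0.3520
Σp_1ᵢ² = 0.08² + 0.81² + 0.07² + 0.04² = 0.0064 + 0.6561 + 0.0049 + 0.0016 = 0.6690
Σp_2ᵢ² = 0.14² + 0.38² + 0.46² + 0.02² = 0.0196 + 0.1444 + 0.2116 + 0.0004 = 0.3760
O = 0.3520 / √(0.6690 × 0.3760) = 0.3520 / 0.50154 = 0.7018
O = 0.7018 < 0.8 → No.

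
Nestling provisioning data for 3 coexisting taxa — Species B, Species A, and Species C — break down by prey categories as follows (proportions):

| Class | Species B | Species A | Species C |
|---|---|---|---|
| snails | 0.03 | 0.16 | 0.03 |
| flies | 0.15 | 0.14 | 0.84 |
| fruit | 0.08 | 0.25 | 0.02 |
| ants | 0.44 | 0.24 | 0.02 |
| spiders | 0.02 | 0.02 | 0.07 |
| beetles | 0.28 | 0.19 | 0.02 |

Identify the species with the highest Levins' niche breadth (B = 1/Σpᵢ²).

Species A

Σp_Bᵢ² = 0.03² + 0.15² + 0.08² + 0.44² + 0.02² + 0.28² = 0.0009 + 0.0225 + 0.0064 + 0.1936 + 0.0004 + 0.0784 = 0.3022
B_B = 1 / 0.3022 = 3.3091
Σp_Aᵢ² = 0.16² + 0.14² + 0.25² + 0.24² + 0.02² + 0.19² = 0.0256 + 0.0196 + 0.0625 + 0.0576 + 0.0004 + 0.0361 = 0.2018
B_A = 1 / 0.2018 = 4.9554
Σp_Cᵢ² = 0.03² + 0.84² + 0.02² + 0.02² + 0.07² + 0.02² = 0.0009 + 0.7056 + 0.0004 + 0.0004 + 0.0049 + 0.0004 = 0.7126
B_C = 1 / 0.7126 = 1.4033
Highest B → broadest niche (most generalist): Species A (B = 4.96).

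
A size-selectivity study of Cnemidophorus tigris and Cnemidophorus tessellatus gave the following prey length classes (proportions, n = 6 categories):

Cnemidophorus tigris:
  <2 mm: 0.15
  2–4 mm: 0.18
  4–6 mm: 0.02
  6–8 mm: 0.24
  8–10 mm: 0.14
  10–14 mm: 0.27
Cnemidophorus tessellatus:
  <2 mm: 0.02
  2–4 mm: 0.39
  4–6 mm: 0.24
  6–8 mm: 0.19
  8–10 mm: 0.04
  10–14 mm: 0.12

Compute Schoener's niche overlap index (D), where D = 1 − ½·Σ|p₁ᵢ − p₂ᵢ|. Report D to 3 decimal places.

Σ|p₁ᵢ − p₂ᵢ| = 0.13 + 0.21 + 0.22 + 0.05 + 0.10 + 0.15 = 0.86
D = 1 − ½ × 0.86 = 1 − 0.430 = 0.57000

0.570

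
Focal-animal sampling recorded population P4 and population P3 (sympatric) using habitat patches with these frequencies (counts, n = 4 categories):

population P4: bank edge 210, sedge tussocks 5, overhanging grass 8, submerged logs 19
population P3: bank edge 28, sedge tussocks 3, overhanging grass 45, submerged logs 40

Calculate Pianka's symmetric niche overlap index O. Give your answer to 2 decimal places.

0.50

Proportions for population P4 (n=242): 210/242=0.8678, 5/242=0.0207, 8/242=0.0331, 19/242=0.0785
Proportions for population P3 (n=116): 28/116=0.2414, 3/116=0.0259, 45/116=0.3879, 40/116=0.3448
Σ p₁ᵢp₂ᵢ = 0.209487 + 0.000536 + 0.012839 + 0.027067 = 0.249929
Σp_1ᵢ² = 0.8678² + 0.0207² + 0.0331² + 0.0785² = 0.753077 + 0.000428 + 0.001096 + 0.006162 = 0.760763
Σp_2ᵢ² = 0.2414² + 0.0259² + 0.3879² + 0.3448² = 0.058274 + 0.000671 + 0.150466 + 0.118887 = 0.328298
O = 0.249929 / √(0.760763 × 0.328298) = 0.249929 / 0.4997569 = 0.5001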